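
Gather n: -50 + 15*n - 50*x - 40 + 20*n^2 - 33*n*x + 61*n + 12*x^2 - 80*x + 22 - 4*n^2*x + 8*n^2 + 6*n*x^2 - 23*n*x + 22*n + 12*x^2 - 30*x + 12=n^2*(28 - 4*x) + n*(6*x^2 - 56*x + 98) + 24*x^2 - 160*x - 56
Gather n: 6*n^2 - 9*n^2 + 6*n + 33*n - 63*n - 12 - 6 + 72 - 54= -3*n^2 - 24*n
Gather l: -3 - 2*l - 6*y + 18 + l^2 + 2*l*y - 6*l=l^2 + l*(2*y - 8) - 6*y + 15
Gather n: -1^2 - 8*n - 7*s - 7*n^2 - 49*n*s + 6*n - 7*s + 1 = -7*n^2 + n*(-49*s - 2) - 14*s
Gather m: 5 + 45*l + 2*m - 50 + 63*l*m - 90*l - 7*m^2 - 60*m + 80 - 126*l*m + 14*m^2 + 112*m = -45*l + 7*m^2 + m*(54 - 63*l) + 35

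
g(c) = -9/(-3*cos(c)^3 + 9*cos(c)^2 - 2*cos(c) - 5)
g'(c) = -9*(-9*sin(c)*cos(c)^2 + 18*sin(c)*cos(c) - 2*sin(c))/(-3*cos(c)^3 + 9*cos(c)^2 - 2*cos(c) - 5)^2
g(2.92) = -1.08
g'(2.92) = 0.81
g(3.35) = -1.07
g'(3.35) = -0.75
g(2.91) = -1.09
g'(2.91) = 0.85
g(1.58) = 1.81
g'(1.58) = 0.79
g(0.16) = 8.26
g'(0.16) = -8.46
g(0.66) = 3.69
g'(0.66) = -6.11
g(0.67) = 3.62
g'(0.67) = -5.96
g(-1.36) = 1.78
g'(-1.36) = 0.47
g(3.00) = -1.03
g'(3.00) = 0.48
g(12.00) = 4.32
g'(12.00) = 7.56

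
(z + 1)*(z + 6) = z^2 + 7*z + 6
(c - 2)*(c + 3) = c^2 + c - 6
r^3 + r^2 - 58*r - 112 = (r - 8)*(r + 2)*(r + 7)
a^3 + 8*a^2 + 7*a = a*(a + 1)*(a + 7)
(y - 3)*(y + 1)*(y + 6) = y^3 + 4*y^2 - 15*y - 18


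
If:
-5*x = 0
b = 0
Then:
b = 0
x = 0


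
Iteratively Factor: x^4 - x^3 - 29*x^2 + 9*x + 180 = (x + 4)*(x^3 - 5*x^2 - 9*x + 45) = (x - 5)*(x + 4)*(x^2 - 9) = (x - 5)*(x + 3)*(x + 4)*(x - 3)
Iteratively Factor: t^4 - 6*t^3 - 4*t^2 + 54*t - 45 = (t - 5)*(t^3 - t^2 - 9*t + 9) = (t - 5)*(t - 1)*(t^2 - 9) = (t - 5)*(t - 3)*(t - 1)*(t + 3)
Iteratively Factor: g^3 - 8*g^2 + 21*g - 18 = (g - 3)*(g^2 - 5*g + 6) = (g - 3)*(g - 2)*(g - 3)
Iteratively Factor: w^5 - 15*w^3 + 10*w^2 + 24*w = (w + 1)*(w^4 - w^3 - 14*w^2 + 24*w) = (w - 2)*(w + 1)*(w^3 + w^2 - 12*w) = (w - 3)*(w - 2)*(w + 1)*(w^2 + 4*w) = w*(w - 3)*(w - 2)*(w + 1)*(w + 4)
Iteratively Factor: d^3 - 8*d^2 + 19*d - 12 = (d - 1)*(d^2 - 7*d + 12) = (d - 4)*(d - 1)*(d - 3)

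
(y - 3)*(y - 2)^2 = y^3 - 7*y^2 + 16*y - 12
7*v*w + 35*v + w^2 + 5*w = (7*v + w)*(w + 5)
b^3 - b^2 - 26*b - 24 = (b - 6)*(b + 1)*(b + 4)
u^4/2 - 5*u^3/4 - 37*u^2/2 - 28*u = u*(u/2 + 1)*(u - 8)*(u + 7/2)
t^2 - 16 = (t - 4)*(t + 4)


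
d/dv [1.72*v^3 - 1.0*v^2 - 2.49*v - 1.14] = 5.16*v^2 - 2.0*v - 2.49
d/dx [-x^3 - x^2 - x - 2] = -3*x^2 - 2*x - 1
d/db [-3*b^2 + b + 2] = 1 - 6*b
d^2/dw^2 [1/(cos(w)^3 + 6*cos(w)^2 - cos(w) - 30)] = ((-cos(w) + 48*cos(2*w) + 9*cos(3*w))*(cos(w)^3 + 6*cos(w)^2 - cos(w) - 30)/4 + 2*(3*cos(w)^2 + 12*cos(w) - 1)^2*sin(w)^2)/(cos(w)^3 + 6*cos(w)^2 - cos(w) - 30)^3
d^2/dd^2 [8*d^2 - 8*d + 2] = 16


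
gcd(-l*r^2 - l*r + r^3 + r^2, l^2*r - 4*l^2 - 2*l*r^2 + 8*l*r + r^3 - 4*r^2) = -l + r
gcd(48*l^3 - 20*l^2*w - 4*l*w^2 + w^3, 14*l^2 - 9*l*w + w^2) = -2*l + w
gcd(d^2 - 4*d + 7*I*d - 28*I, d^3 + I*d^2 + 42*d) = d + 7*I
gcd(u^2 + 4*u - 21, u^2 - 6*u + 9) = u - 3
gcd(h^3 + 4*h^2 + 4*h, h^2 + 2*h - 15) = 1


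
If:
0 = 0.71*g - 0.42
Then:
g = 0.59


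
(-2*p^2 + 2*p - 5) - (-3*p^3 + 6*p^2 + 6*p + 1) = 3*p^3 - 8*p^2 - 4*p - 6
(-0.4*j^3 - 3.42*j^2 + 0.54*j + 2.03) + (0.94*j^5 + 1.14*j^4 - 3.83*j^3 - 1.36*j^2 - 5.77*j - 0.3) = 0.94*j^5 + 1.14*j^4 - 4.23*j^3 - 4.78*j^2 - 5.23*j + 1.73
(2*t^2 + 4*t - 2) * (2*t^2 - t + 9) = 4*t^4 + 6*t^3 + 10*t^2 + 38*t - 18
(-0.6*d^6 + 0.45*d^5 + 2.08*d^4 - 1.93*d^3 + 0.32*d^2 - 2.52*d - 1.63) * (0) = 0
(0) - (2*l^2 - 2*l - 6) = -2*l^2 + 2*l + 6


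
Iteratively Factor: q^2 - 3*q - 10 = (q + 2)*(q - 5)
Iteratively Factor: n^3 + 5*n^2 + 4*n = (n + 1)*(n^2 + 4*n) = n*(n + 1)*(n + 4)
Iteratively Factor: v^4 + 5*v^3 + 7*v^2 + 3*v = (v + 1)*(v^3 + 4*v^2 + 3*v) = (v + 1)*(v + 3)*(v^2 + v) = (v + 1)^2*(v + 3)*(v)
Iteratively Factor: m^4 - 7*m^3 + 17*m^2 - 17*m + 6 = (m - 3)*(m^3 - 4*m^2 + 5*m - 2) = (m - 3)*(m - 2)*(m^2 - 2*m + 1) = (m - 3)*(m - 2)*(m - 1)*(m - 1)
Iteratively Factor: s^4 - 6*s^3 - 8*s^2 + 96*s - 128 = (s + 4)*(s^3 - 10*s^2 + 32*s - 32) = (s - 2)*(s + 4)*(s^2 - 8*s + 16) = (s - 4)*(s - 2)*(s + 4)*(s - 4)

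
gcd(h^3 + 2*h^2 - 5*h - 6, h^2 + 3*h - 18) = 1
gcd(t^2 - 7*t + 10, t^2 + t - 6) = t - 2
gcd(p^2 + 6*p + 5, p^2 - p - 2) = p + 1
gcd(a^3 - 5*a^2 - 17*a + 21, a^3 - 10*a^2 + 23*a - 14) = a^2 - 8*a + 7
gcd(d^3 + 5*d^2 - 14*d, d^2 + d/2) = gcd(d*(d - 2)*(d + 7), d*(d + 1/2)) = d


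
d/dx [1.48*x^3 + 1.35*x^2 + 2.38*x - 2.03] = 4.44*x^2 + 2.7*x + 2.38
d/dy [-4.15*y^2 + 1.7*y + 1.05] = 1.7 - 8.3*y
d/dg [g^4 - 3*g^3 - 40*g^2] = g*(4*g^2 - 9*g - 80)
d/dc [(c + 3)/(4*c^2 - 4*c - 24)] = (c^2 - c - (c + 3)*(2*c - 1) - 6)/(4*(-c^2 + c + 6)^2)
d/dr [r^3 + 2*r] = 3*r^2 + 2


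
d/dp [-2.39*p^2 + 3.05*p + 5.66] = 3.05 - 4.78*p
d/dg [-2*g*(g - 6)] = 12 - 4*g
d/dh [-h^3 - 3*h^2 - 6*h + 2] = -3*h^2 - 6*h - 6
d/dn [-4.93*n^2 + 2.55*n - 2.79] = 2.55 - 9.86*n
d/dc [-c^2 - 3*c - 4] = -2*c - 3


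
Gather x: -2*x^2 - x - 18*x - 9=-2*x^2 - 19*x - 9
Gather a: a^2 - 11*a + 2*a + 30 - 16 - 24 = a^2 - 9*a - 10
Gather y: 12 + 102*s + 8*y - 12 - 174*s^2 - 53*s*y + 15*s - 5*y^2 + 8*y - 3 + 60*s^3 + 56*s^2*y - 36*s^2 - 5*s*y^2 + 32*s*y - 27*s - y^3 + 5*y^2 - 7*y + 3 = 60*s^3 - 210*s^2 - 5*s*y^2 + 90*s - y^3 + y*(56*s^2 - 21*s + 9)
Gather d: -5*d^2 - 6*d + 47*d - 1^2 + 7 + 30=-5*d^2 + 41*d + 36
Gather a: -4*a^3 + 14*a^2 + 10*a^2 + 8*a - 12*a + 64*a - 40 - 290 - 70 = -4*a^3 + 24*a^2 + 60*a - 400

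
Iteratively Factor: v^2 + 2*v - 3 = (v + 3)*(v - 1)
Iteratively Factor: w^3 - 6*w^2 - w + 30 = (w + 2)*(w^2 - 8*w + 15) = (w - 5)*(w + 2)*(w - 3)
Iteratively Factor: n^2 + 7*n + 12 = (n + 4)*(n + 3)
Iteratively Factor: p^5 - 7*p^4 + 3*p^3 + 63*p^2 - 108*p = (p - 3)*(p^4 - 4*p^3 - 9*p^2 + 36*p) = (p - 4)*(p - 3)*(p^3 - 9*p) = (p - 4)*(p - 3)^2*(p^2 + 3*p) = (p - 4)*(p - 3)^2*(p + 3)*(p)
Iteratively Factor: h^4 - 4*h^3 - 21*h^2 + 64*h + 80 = (h - 5)*(h^3 + h^2 - 16*h - 16) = (h - 5)*(h + 1)*(h^2 - 16) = (h - 5)*(h - 4)*(h + 1)*(h + 4)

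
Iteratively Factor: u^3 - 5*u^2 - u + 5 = (u - 1)*(u^2 - 4*u - 5) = (u - 5)*(u - 1)*(u + 1)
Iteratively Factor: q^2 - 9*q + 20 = (q - 4)*(q - 5)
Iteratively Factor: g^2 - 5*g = (g)*(g - 5)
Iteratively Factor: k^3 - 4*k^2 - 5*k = (k + 1)*(k^2 - 5*k) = k*(k + 1)*(k - 5)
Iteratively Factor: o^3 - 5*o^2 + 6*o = (o - 3)*(o^2 - 2*o) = o*(o - 3)*(o - 2)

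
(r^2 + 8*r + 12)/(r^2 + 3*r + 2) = (r + 6)/(r + 1)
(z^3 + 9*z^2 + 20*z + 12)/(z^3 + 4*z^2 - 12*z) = (z^2 + 3*z + 2)/(z*(z - 2))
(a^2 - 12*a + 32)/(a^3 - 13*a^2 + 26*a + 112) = (a - 4)/(a^2 - 5*a - 14)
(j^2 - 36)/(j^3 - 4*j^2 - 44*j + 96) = (j - 6)/(j^2 - 10*j + 16)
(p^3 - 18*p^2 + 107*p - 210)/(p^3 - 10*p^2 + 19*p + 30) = (p - 7)/(p + 1)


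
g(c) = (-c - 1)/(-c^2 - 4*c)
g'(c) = (-c - 1)*(2*c + 4)/(-c^2 - 4*c)^2 - 1/(-c^2 - 4*c)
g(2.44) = 0.22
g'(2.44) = -0.06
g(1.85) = 0.26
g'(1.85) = -0.09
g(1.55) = 0.30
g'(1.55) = -0.13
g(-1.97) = 0.24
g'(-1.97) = -0.25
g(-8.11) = -0.21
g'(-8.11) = -0.05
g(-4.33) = -2.33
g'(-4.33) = -6.90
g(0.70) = 0.52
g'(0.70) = -0.54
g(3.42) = 0.17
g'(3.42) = -0.03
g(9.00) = 0.09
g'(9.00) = -0.00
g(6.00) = 0.12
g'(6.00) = -0.01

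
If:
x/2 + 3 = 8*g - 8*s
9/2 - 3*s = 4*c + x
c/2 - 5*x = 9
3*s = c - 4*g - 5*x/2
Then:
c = 270/247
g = 8649/9880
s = 1497/2470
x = -2088/1235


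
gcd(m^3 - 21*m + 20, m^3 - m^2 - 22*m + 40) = m^2 + m - 20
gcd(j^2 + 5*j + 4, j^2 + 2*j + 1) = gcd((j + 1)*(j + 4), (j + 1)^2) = j + 1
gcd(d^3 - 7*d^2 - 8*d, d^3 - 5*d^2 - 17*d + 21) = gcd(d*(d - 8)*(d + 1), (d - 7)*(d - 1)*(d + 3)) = 1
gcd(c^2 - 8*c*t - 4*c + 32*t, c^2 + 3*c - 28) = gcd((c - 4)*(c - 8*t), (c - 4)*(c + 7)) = c - 4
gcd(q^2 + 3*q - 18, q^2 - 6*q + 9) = q - 3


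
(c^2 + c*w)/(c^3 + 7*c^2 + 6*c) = (c + w)/(c^2 + 7*c + 6)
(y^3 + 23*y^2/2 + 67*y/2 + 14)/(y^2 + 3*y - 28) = (y^2 + 9*y/2 + 2)/(y - 4)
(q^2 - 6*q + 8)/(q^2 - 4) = (q - 4)/(q + 2)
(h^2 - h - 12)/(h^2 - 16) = (h + 3)/(h + 4)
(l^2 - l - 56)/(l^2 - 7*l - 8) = (l + 7)/(l + 1)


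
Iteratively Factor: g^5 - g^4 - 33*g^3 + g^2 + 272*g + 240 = (g - 5)*(g^4 + 4*g^3 - 13*g^2 - 64*g - 48) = (g - 5)*(g - 4)*(g^3 + 8*g^2 + 19*g + 12) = (g - 5)*(g - 4)*(g + 3)*(g^2 + 5*g + 4) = (g - 5)*(g - 4)*(g + 3)*(g + 4)*(g + 1)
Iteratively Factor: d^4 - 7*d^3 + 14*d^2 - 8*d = (d)*(d^3 - 7*d^2 + 14*d - 8) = d*(d - 4)*(d^2 - 3*d + 2) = d*(d - 4)*(d - 2)*(d - 1)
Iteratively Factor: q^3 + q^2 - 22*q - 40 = (q + 2)*(q^2 - q - 20) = (q + 2)*(q + 4)*(q - 5)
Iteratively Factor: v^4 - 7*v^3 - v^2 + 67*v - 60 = (v - 1)*(v^3 - 6*v^2 - 7*v + 60) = (v - 5)*(v - 1)*(v^2 - v - 12) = (v - 5)*(v - 4)*(v - 1)*(v + 3)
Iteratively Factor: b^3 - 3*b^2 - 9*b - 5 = (b + 1)*(b^2 - 4*b - 5) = (b + 1)^2*(b - 5)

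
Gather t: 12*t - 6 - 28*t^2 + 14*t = -28*t^2 + 26*t - 6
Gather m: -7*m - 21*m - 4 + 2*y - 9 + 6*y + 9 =-28*m + 8*y - 4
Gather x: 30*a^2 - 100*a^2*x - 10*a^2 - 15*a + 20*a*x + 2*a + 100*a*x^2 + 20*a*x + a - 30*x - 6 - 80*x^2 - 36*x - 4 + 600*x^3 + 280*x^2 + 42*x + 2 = 20*a^2 - 12*a + 600*x^3 + x^2*(100*a + 200) + x*(-100*a^2 + 40*a - 24) - 8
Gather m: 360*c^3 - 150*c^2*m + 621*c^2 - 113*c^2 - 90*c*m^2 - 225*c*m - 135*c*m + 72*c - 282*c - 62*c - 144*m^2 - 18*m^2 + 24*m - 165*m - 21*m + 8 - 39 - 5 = 360*c^3 + 508*c^2 - 272*c + m^2*(-90*c - 162) + m*(-150*c^2 - 360*c - 162) - 36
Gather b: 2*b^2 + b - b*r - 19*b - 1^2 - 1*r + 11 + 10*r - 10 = 2*b^2 + b*(-r - 18) + 9*r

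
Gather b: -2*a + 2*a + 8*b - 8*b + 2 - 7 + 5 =0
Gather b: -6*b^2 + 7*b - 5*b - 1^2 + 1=-6*b^2 + 2*b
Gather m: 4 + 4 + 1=9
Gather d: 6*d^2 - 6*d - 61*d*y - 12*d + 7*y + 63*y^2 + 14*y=6*d^2 + d*(-61*y - 18) + 63*y^2 + 21*y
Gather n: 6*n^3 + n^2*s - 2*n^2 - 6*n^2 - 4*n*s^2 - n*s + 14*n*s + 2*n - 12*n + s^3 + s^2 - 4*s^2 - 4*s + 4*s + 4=6*n^3 + n^2*(s - 8) + n*(-4*s^2 + 13*s - 10) + s^3 - 3*s^2 + 4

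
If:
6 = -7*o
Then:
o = -6/7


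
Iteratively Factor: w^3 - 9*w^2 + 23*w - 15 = (w - 1)*(w^2 - 8*w + 15) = (w - 5)*(w - 1)*(w - 3)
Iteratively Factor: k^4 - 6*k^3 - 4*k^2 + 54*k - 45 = (k - 3)*(k^3 - 3*k^2 - 13*k + 15) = (k - 3)*(k - 1)*(k^2 - 2*k - 15) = (k - 3)*(k - 1)*(k + 3)*(k - 5)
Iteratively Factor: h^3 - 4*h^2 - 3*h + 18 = (h + 2)*(h^2 - 6*h + 9) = (h - 3)*(h + 2)*(h - 3)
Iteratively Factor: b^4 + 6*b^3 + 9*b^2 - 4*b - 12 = (b + 2)*(b^3 + 4*b^2 + b - 6) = (b - 1)*(b + 2)*(b^2 + 5*b + 6) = (b - 1)*(b + 2)^2*(b + 3)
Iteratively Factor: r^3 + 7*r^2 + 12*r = (r)*(r^2 + 7*r + 12) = r*(r + 3)*(r + 4)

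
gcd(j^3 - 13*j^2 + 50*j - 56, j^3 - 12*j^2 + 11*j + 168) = j - 7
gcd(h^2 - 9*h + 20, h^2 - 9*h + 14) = 1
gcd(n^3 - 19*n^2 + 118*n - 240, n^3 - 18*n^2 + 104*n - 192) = n^2 - 14*n + 48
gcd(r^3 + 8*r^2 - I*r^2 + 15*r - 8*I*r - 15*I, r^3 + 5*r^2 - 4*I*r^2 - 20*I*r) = r + 5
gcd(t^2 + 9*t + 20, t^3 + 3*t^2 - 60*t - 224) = t + 4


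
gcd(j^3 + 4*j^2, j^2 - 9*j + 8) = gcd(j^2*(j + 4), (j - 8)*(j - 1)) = 1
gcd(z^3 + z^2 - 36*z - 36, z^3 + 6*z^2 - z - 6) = z^2 + 7*z + 6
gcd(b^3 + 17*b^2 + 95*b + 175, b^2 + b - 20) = b + 5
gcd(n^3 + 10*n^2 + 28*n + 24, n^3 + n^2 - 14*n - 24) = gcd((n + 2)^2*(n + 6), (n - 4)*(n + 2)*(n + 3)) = n + 2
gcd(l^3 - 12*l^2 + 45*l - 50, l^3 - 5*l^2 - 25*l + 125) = l^2 - 10*l + 25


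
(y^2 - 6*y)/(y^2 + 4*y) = (y - 6)/(y + 4)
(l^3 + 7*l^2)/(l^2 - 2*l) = l*(l + 7)/(l - 2)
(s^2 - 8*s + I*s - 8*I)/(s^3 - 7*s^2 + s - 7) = (s - 8)/(s^2 - s*(7 + I) + 7*I)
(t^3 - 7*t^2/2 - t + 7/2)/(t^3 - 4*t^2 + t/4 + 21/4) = 2*(t - 1)/(2*t - 3)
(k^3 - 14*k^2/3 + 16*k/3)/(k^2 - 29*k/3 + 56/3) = k*(k - 2)/(k - 7)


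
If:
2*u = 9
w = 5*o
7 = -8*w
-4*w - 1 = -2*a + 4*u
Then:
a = 31/4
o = -7/40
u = 9/2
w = -7/8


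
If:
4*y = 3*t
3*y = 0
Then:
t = 0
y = 0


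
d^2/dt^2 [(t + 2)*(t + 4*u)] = 2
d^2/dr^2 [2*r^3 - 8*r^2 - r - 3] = 12*r - 16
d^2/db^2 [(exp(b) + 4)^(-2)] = 4*(exp(b) - 2)*exp(b)/(exp(b) + 4)^4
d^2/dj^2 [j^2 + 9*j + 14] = 2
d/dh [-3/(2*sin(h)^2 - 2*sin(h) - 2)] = 3*(2*sin(h) - 1)*cos(h)/(2*(sin(h) + cos(h)^2)^2)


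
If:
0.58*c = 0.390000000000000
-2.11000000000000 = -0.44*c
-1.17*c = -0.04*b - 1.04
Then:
No Solution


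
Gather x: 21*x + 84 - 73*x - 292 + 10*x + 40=-42*x - 168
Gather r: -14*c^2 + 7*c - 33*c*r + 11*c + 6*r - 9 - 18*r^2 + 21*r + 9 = -14*c^2 + 18*c - 18*r^2 + r*(27 - 33*c)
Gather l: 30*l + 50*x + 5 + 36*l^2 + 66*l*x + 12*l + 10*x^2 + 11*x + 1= 36*l^2 + l*(66*x + 42) + 10*x^2 + 61*x + 6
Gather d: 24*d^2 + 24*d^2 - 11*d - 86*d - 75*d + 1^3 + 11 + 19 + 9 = 48*d^2 - 172*d + 40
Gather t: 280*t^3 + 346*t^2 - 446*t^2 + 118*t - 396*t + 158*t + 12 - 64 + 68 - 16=280*t^3 - 100*t^2 - 120*t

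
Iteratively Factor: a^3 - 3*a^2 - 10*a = (a + 2)*(a^2 - 5*a) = a*(a + 2)*(a - 5)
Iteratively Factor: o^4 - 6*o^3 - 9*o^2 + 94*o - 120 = (o - 5)*(o^3 - o^2 - 14*o + 24) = (o - 5)*(o - 2)*(o^2 + o - 12) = (o - 5)*(o - 3)*(o - 2)*(o + 4)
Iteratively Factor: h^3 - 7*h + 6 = (h - 1)*(h^2 + h - 6) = (h - 2)*(h - 1)*(h + 3)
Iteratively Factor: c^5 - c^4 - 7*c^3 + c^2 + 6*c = (c - 1)*(c^4 - 7*c^2 - 6*c) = (c - 3)*(c - 1)*(c^3 + 3*c^2 + 2*c) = c*(c - 3)*(c - 1)*(c^2 + 3*c + 2) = c*(c - 3)*(c - 1)*(c + 2)*(c + 1)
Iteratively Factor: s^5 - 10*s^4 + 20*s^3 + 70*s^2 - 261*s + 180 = (s - 5)*(s^4 - 5*s^3 - 5*s^2 + 45*s - 36) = (s - 5)*(s - 3)*(s^3 - 2*s^2 - 11*s + 12) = (s - 5)*(s - 3)*(s + 3)*(s^2 - 5*s + 4) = (s - 5)*(s - 3)*(s - 1)*(s + 3)*(s - 4)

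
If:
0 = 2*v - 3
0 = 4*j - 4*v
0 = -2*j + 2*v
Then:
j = 3/2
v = 3/2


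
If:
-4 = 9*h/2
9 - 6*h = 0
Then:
No Solution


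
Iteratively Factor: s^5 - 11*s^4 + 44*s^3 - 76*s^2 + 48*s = (s - 2)*(s^4 - 9*s^3 + 26*s^2 - 24*s) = (s - 4)*(s - 2)*(s^3 - 5*s^2 + 6*s) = (s - 4)*(s - 2)^2*(s^2 - 3*s) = (s - 4)*(s - 3)*(s - 2)^2*(s)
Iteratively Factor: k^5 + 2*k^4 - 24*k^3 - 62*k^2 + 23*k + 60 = (k + 1)*(k^4 + k^3 - 25*k^2 - 37*k + 60) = (k - 1)*(k + 1)*(k^3 + 2*k^2 - 23*k - 60) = (k - 5)*(k - 1)*(k + 1)*(k^2 + 7*k + 12) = (k - 5)*(k - 1)*(k + 1)*(k + 3)*(k + 4)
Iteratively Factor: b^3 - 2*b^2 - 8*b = (b - 4)*(b^2 + 2*b) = b*(b - 4)*(b + 2)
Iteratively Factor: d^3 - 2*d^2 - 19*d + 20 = (d + 4)*(d^2 - 6*d + 5) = (d - 1)*(d + 4)*(d - 5)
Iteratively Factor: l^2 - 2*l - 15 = (l + 3)*(l - 5)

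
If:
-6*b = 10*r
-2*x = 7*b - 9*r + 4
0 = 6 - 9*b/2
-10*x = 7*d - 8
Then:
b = 4/3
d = 332/21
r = -4/5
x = -154/15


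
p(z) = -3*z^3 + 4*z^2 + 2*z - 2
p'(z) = -9*z^2 + 8*z + 2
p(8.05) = -1291.67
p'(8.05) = -516.82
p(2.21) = -10.43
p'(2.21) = -24.28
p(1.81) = -3.06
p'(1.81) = -13.00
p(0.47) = -0.49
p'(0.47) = 3.77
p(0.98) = 0.98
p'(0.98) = 1.20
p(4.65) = -207.84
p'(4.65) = -155.40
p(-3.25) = 136.73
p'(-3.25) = -119.06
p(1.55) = -0.46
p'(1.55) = -7.22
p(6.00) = -494.00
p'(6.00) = -274.00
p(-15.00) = 10993.00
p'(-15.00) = -2143.00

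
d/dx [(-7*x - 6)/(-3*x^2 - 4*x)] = 3*(-7*x^2 - 12*x - 8)/(x^2*(9*x^2 + 24*x + 16))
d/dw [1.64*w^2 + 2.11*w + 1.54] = 3.28*w + 2.11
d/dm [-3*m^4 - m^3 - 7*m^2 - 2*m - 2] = -12*m^3 - 3*m^2 - 14*m - 2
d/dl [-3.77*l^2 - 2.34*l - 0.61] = -7.54*l - 2.34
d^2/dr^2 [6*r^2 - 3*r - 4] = 12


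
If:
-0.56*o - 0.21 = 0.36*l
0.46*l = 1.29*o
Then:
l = -0.38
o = -0.13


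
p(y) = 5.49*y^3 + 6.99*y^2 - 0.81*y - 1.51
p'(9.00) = 1459.08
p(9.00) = 4559.60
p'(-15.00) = 3495.24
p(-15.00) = -16945.36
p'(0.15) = 1.66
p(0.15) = -1.46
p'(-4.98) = 338.03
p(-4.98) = -502.17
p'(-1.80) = 27.39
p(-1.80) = -9.42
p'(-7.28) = 770.30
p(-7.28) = -1743.35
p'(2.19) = 108.80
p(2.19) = 87.90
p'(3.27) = 221.02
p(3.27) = 262.55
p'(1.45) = 54.09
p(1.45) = 28.75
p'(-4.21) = 232.25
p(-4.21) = -283.86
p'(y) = 16.47*y^2 + 13.98*y - 0.81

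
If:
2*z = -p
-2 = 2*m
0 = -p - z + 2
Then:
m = -1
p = 4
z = -2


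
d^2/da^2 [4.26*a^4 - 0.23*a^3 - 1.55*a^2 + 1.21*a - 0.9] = 51.12*a^2 - 1.38*a - 3.1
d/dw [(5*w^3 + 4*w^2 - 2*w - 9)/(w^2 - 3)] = (5*w^4 - 43*w^2 - 6*w + 6)/(w^4 - 6*w^2 + 9)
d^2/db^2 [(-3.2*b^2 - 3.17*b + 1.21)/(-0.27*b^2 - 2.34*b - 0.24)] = (2.22044604925031e-16*b^4 - 3.581334*b^3 - 1.773414*b^2 - 5.81936399999999*b - 16.28604)/(0.019683*b^6 + 0.511758*b^5 + 4.487724*b^4 + 13.722696*b^3 + 3.989088*b^2 + 0.404352*b + 0.013824)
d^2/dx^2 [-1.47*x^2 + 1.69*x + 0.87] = -2.94000000000000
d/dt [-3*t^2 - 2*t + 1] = -6*t - 2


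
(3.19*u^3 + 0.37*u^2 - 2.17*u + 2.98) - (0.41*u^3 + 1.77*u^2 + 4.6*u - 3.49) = 2.78*u^3 - 1.4*u^2 - 6.77*u + 6.47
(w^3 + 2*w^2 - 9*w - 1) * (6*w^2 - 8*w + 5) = 6*w^5 + 4*w^4 - 65*w^3 + 76*w^2 - 37*w - 5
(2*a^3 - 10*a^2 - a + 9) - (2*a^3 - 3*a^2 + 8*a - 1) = -7*a^2 - 9*a + 10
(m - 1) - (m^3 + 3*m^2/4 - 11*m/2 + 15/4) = -m^3 - 3*m^2/4 + 13*m/2 - 19/4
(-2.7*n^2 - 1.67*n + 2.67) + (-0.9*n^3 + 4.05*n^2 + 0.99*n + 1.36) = -0.9*n^3 + 1.35*n^2 - 0.68*n + 4.03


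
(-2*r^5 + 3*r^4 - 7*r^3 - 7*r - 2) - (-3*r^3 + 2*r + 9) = -2*r^5 + 3*r^4 - 4*r^3 - 9*r - 11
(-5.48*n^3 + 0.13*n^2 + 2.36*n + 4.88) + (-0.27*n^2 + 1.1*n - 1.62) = -5.48*n^3 - 0.14*n^2 + 3.46*n + 3.26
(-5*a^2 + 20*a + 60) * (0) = 0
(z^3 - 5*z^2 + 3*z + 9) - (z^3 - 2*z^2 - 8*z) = -3*z^2 + 11*z + 9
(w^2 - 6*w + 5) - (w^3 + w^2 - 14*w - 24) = -w^3 + 8*w + 29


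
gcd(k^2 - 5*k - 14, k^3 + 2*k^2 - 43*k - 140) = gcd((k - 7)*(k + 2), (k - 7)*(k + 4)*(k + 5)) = k - 7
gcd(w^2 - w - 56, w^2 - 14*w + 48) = w - 8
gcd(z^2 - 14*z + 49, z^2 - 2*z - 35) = z - 7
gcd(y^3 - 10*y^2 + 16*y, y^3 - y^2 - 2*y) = y^2 - 2*y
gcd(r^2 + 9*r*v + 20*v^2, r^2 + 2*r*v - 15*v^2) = r + 5*v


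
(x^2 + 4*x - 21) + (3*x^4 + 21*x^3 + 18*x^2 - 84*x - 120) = 3*x^4 + 21*x^3 + 19*x^2 - 80*x - 141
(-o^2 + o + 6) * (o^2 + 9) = -o^4 + o^3 - 3*o^2 + 9*o + 54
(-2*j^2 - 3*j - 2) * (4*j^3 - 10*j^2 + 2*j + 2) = -8*j^5 + 8*j^4 + 18*j^3 + 10*j^2 - 10*j - 4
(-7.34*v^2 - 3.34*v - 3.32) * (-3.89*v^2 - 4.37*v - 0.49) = 28.5526*v^4 + 45.0684*v^3 + 31.1072*v^2 + 16.145*v + 1.6268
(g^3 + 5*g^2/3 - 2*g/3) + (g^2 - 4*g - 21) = g^3 + 8*g^2/3 - 14*g/3 - 21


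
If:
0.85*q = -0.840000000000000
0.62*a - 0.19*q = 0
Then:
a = -0.30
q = -0.99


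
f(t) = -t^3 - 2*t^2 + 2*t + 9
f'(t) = -3*t^2 - 4*t + 2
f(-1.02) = 5.94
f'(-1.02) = 2.96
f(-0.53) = 7.53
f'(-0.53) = 3.28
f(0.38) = 9.42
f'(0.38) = 0.05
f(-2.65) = 8.26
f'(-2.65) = -8.47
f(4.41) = -106.84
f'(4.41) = -73.98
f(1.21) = 6.72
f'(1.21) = -7.23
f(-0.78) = 6.70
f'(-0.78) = 3.29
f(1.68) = 1.97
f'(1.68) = -13.19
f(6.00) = -267.00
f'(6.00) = -130.00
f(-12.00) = 1425.00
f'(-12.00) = -382.00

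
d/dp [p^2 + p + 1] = 2*p + 1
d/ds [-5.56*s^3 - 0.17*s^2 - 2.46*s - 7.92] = -16.68*s^2 - 0.34*s - 2.46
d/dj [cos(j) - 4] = -sin(j)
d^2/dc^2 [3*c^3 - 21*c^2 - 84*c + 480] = 18*c - 42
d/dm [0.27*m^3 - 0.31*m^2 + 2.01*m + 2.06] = 0.81*m^2 - 0.62*m + 2.01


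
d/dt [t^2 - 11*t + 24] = 2*t - 11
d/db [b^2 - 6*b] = 2*b - 6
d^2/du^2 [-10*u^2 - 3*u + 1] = -20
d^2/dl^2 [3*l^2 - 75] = 6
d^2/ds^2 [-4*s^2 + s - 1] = -8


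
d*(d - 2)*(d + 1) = d^3 - d^2 - 2*d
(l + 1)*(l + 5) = l^2 + 6*l + 5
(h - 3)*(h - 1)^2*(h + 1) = h^4 - 4*h^3 + 2*h^2 + 4*h - 3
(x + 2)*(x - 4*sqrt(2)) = x^2 - 4*sqrt(2)*x + 2*x - 8*sqrt(2)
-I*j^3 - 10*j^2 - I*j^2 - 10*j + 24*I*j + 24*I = (j - 6*I)*(j - 4*I)*(-I*j - I)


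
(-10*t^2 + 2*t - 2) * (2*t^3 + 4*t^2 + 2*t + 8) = -20*t^5 - 36*t^4 - 16*t^3 - 84*t^2 + 12*t - 16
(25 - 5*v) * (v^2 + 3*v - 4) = -5*v^3 + 10*v^2 + 95*v - 100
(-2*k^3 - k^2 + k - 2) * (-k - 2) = 2*k^4 + 5*k^3 + k^2 + 4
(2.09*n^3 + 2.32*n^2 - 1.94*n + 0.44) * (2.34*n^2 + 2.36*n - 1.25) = 4.8906*n^5 + 10.3612*n^4 - 1.6769*n^3 - 6.4488*n^2 + 3.4634*n - 0.55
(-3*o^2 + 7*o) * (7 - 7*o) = 21*o^3 - 70*o^2 + 49*o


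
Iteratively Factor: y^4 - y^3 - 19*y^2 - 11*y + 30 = (y + 3)*(y^3 - 4*y^2 - 7*y + 10) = (y - 1)*(y + 3)*(y^2 - 3*y - 10) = (y - 5)*(y - 1)*(y + 3)*(y + 2)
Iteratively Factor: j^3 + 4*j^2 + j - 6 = (j + 2)*(j^2 + 2*j - 3) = (j + 2)*(j + 3)*(j - 1)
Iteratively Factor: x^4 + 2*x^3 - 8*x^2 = (x - 2)*(x^3 + 4*x^2) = (x - 2)*(x + 4)*(x^2) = x*(x - 2)*(x + 4)*(x)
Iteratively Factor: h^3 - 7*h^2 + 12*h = (h)*(h^2 - 7*h + 12) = h*(h - 4)*(h - 3)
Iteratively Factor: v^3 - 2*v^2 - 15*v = (v)*(v^2 - 2*v - 15) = v*(v - 5)*(v + 3)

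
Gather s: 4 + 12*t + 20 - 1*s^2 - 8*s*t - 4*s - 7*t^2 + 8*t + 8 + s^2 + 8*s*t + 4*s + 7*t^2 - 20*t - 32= 0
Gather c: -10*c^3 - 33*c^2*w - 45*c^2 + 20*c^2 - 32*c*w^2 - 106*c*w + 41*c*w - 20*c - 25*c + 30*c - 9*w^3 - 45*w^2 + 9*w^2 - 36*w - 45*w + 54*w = -10*c^3 + c^2*(-33*w - 25) + c*(-32*w^2 - 65*w - 15) - 9*w^3 - 36*w^2 - 27*w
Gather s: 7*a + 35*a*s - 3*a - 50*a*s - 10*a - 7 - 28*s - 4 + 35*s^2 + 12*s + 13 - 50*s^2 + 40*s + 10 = -6*a - 15*s^2 + s*(24 - 15*a) + 12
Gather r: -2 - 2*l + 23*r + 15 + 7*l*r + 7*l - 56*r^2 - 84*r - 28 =5*l - 56*r^2 + r*(7*l - 61) - 15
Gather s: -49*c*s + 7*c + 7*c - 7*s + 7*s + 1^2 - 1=-49*c*s + 14*c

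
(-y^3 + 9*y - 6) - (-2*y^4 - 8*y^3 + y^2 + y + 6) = 2*y^4 + 7*y^3 - y^2 + 8*y - 12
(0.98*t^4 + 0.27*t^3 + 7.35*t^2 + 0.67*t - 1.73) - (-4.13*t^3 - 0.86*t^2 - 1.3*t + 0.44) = 0.98*t^4 + 4.4*t^3 + 8.21*t^2 + 1.97*t - 2.17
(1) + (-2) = -1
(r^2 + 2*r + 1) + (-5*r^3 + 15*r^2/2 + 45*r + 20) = -5*r^3 + 17*r^2/2 + 47*r + 21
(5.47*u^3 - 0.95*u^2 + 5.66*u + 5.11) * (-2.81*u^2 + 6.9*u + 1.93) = -15.3707*u^5 + 40.4125*u^4 - 11.9025*u^3 + 22.8614*u^2 + 46.1828*u + 9.8623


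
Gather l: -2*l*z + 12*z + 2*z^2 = -2*l*z + 2*z^2 + 12*z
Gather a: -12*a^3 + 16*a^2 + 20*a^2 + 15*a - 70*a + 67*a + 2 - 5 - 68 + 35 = -12*a^3 + 36*a^2 + 12*a - 36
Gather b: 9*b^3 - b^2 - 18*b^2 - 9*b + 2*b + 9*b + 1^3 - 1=9*b^3 - 19*b^2 + 2*b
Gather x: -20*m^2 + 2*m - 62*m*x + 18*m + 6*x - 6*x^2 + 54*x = -20*m^2 + 20*m - 6*x^2 + x*(60 - 62*m)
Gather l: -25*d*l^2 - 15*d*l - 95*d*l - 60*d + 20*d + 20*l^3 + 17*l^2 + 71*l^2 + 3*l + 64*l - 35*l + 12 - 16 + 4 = -40*d + 20*l^3 + l^2*(88 - 25*d) + l*(32 - 110*d)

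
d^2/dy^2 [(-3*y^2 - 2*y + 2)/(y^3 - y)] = (-6*y^6 - 12*y^5 + 6*y^4 - 4*y^3 - 12*y^2 + 4)/(y^9 - 3*y^7 + 3*y^5 - y^3)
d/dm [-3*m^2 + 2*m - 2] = 2 - 6*m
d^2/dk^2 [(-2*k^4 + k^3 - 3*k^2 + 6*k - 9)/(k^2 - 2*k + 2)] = 2*(-2*k^6 + 12*k^5 - 36*k^4 + 66*k^3 - 69*k^2 + 30*k - 6)/(k^6 - 6*k^5 + 18*k^4 - 32*k^3 + 36*k^2 - 24*k + 8)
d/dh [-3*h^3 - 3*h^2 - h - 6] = -9*h^2 - 6*h - 1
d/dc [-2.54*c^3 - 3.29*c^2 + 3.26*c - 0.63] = -7.62*c^2 - 6.58*c + 3.26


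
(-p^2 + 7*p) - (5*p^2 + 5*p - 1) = -6*p^2 + 2*p + 1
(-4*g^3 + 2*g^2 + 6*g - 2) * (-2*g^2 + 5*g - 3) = 8*g^5 - 24*g^4 + 10*g^3 + 28*g^2 - 28*g + 6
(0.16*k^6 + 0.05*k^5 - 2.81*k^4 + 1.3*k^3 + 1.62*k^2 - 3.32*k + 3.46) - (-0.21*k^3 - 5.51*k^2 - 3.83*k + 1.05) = 0.16*k^6 + 0.05*k^5 - 2.81*k^4 + 1.51*k^3 + 7.13*k^2 + 0.51*k + 2.41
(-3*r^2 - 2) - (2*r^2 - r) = -5*r^2 + r - 2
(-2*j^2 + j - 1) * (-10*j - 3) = 20*j^3 - 4*j^2 + 7*j + 3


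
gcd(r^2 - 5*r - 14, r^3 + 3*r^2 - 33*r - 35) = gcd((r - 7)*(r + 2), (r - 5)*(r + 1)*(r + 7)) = 1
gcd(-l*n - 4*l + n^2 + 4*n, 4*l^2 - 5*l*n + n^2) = l - n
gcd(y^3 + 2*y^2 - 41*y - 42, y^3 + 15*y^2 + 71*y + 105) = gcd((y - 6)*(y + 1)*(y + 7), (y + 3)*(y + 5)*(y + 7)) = y + 7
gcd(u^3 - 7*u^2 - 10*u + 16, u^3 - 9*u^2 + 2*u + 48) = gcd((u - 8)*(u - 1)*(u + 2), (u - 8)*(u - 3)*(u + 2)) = u^2 - 6*u - 16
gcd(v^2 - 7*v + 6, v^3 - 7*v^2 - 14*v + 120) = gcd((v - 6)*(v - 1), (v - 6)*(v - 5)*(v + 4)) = v - 6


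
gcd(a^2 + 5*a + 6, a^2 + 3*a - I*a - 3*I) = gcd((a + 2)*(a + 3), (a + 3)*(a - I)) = a + 3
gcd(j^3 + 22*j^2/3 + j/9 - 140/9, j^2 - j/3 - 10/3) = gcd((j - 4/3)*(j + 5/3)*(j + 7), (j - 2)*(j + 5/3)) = j + 5/3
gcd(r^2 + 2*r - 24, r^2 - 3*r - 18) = 1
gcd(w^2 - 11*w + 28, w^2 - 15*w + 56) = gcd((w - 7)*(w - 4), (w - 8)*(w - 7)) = w - 7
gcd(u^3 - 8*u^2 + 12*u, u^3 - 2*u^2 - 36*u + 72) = u^2 - 8*u + 12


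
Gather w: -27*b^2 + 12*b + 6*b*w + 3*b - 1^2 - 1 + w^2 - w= -27*b^2 + 15*b + w^2 + w*(6*b - 1) - 2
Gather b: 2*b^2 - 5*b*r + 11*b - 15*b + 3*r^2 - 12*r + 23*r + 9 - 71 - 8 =2*b^2 + b*(-5*r - 4) + 3*r^2 + 11*r - 70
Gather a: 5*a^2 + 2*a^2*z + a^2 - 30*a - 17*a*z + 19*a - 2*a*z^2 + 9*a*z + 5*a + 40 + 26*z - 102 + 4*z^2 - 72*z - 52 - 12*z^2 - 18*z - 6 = a^2*(2*z + 6) + a*(-2*z^2 - 8*z - 6) - 8*z^2 - 64*z - 120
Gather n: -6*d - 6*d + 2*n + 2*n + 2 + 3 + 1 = -12*d + 4*n + 6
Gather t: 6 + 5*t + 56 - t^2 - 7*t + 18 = -t^2 - 2*t + 80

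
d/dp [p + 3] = 1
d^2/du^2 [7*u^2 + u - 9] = 14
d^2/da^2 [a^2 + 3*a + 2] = 2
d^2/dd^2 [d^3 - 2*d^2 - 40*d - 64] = 6*d - 4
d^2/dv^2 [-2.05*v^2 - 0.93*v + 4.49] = -4.10000000000000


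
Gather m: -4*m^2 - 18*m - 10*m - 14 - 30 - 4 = -4*m^2 - 28*m - 48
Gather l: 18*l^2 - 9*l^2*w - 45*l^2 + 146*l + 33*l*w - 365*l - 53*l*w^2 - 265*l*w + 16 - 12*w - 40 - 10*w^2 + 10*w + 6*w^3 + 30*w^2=l^2*(-9*w - 27) + l*(-53*w^2 - 232*w - 219) + 6*w^3 + 20*w^2 - 2*w - 24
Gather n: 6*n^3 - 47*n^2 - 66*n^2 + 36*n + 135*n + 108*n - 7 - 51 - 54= 6*n^3 - 113*n^2 + 279*n - 112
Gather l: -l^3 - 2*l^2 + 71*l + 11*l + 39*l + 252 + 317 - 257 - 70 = -l^3 - 2*l^2 + 121*l + 242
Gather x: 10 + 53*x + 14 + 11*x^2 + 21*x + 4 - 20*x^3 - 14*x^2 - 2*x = -20*x^3 - 3*x^2 + 72*x + 28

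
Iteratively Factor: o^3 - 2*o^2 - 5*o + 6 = (o + 2)*(o^2 - 4*o + 3) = (o - 1)*(o + 2)*(o - 3)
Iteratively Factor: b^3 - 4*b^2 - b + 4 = (b + 1)*(b^2 - 5*b + 4) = (b - 1)*(b + 1)*(b - 4)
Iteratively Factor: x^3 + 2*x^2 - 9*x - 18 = (x - 3)*(x^2 + 5*x + 6) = (x - 3)*(x + 2)*(x + 3)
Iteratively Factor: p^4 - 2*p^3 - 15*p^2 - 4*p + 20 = (p - 1)*(p^3 - p^2 - 16*p - 20) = (p - 1)*(p + 2)*(p^2 - 3*p - 10) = (p - 5)*(p - 1)*(p + 2)*(p + 2)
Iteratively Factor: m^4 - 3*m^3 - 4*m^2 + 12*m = (m - 3)*(m^3 - 4*m) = (m - 3)*(m + 2)*(m^2 - 2*m) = m*(m - 3)*(m + 2)*(m - 2)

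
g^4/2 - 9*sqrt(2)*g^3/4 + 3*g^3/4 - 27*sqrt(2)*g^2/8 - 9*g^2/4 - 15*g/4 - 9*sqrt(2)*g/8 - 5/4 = (g/2 + 1/2)*(g + 1/2)*(g - 5*sqrt(2))*(g + sqrt(2)/2)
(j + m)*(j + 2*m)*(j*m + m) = j^3*m + 3*j^2*m^2 + j^2*m + 2*j*m^3 + 3*j*m^2 + 2*m^3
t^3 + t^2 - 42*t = t*(t - 6)*(t + 7)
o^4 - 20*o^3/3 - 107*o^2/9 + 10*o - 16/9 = (o - 8)*(o - 1/3)^2*(o + 2)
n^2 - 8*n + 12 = (n - 6)*(n - 2)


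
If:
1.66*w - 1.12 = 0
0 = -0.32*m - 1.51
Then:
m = -4.72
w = 0.67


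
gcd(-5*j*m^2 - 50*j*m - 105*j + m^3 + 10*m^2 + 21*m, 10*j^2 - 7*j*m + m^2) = 5*j - m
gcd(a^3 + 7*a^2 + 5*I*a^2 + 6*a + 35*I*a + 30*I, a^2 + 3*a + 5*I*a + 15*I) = a + 5*I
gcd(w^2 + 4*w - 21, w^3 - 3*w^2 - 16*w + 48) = w - 3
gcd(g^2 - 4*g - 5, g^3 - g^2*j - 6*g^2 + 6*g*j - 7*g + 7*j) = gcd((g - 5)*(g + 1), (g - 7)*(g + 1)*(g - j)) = g + 1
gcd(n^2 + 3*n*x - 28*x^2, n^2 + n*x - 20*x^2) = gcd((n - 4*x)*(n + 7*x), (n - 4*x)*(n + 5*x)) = -n + 4*x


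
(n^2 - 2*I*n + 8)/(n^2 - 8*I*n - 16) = (n + 2*I)/(n - 4*I)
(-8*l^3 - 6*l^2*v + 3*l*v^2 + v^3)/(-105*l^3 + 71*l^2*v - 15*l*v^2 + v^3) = (8*l^3 + 6*l^2*v - 3*l*v^2 - v^3)/(105*l^3 - 71*l^2*v + 15*l*v^2 - v^3)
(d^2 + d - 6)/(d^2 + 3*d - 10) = (d + 3)/(d + 5)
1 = 1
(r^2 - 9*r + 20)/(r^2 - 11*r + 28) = (r - 5)/(r - 7)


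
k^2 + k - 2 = (k - 1)*(k + 2)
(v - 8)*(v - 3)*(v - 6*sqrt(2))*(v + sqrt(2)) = v^4 - 11*v^3 - 5*sqrt(2)*v^3 + 12*v^2 + 55*sqrt(2)*v^2 - 120*sqrt(2)*v + 132*v - 288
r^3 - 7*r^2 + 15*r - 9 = (r - 3)^2*(r - 1)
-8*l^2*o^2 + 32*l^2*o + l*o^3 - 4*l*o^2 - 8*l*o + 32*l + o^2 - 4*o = (-8*l + o)*(o - 4)*(l*o + 1)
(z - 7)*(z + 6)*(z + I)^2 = z^4 - z^3 + 2*I*z^3 - 43*z^2 - 2*I*z^2 + z - 84*I*z + 42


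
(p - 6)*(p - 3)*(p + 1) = p^3 - 8*p^2 + 9*p + 18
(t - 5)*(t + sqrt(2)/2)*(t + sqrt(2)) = t^3 - 5*t^2 + 3*sqrt(2)*t^2/2 - 15*sqrt(2)*t/2 + t - 5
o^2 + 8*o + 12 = (o + 2)*(o + 6)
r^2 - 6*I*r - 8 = (r - 4*I)*(r - 2*I)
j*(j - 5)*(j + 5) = j^3 - 25*j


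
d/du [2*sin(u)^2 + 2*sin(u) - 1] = 2*sin(2*u) + 2*cos(u)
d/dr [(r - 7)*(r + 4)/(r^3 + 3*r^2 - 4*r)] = (-r^2 + 14*r - 7)/(r^2*(r^2 - 2*r + 1))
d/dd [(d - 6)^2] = 2*d - 12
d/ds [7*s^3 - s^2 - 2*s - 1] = 21*s^2 - 2*s - 2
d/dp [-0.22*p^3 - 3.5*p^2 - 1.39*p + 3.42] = -0.66*p^2 - 7.0*p - 1.39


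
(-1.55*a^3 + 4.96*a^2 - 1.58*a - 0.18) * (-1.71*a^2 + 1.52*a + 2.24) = 2.6505*a^5 - 10.8376*a^4 + 6.769*a^3 + 9.0166*a^2 - 3.8128*a - 0.4032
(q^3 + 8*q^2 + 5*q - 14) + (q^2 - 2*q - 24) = q^3 + 9*q^2 + 3*q - 38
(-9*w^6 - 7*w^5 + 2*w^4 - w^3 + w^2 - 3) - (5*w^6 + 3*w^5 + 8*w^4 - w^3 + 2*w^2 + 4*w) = -14*w^6 - 10*w^5 - 6*w^4 - w^2 - 4*w - 3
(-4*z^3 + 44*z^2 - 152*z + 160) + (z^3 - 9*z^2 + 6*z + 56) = -3*z^3 + 35*z^2 - 146*z + 216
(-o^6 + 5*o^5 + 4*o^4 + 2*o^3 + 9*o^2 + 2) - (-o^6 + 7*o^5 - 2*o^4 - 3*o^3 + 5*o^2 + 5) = -2*o^5 + 6*o^4 + 5*o^3 + 4*o^2 - 3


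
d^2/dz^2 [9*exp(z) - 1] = 9*exp(z)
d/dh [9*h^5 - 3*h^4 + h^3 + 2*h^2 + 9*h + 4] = 45*h^4 - 12*h^3 + 3*h^2 + 4*h + 9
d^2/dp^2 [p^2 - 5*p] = 2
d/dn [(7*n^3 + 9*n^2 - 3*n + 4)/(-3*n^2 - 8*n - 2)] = (-21*n^4 - 112*n^3 - 123*n^2 - 12*n + 38)/(9*n^4 + 48*n^3 + 76*n^2 + 32*n + 4)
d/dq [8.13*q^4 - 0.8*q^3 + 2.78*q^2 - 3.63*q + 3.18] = 32.52*q^3 - 2.4*q^2 + 5.56*q - 3.63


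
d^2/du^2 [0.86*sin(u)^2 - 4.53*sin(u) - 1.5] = 4.53*sin(u) + 1.72*cos(2*u)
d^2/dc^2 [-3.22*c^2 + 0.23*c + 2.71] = -6.44000000000000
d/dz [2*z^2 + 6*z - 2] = 4*z + 6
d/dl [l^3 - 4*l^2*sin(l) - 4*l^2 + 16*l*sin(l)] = -4*l^2*cos(l) + 3*l^2 - 8*l*sin(l) + 16*l*cos(l) - 8*l + 16*sin(l)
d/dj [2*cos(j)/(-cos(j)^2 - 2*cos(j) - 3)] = 2*(sin(j)^2 + 2)*sin(j)/(cos(j)^2 + 2*cos(j) + 3)^2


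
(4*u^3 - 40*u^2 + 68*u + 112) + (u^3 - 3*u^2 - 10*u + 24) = 5*u^3 - 43*u^2 + 58*u + 136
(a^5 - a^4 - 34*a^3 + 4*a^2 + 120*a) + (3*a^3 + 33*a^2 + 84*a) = a^5 - a^4 - 31*a^3 + 37*a^2 + 204*a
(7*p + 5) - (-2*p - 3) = 9*p + 8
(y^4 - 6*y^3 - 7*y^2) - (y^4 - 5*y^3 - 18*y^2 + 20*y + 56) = -y^3 + 11*y^2 - 20*y - 56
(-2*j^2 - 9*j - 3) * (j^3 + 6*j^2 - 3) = -2*j^5 - 21*j^4 - 57*j^3 - 12*j^2 + 27*j + 9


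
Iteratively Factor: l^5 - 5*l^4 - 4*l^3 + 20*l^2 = (l - 5)*(l^4 - 4*l^2) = (l - 5)*(l - 2)*(l^3 + 2*l^2) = l*(l - 5)*(l - 2)*(l^2 + 2*l) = l*(l - 5)*(l - 2)*(l + 2)*(l)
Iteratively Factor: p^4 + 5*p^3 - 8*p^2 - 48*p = (p + 4)*(p^3 + p^2 - 12*p) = (p + 4)^2*(p^2 - 3*p) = (p - 3)*(p + 4)^2*(p)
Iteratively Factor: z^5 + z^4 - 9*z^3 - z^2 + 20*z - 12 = (z + 3)*(z^4 - 2*z^3 - 3*z^2 + 8*z - 4) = (z - 1)*(z + 3)*(z^3 - z^2 - 4*z + 4) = (z - 2)*(z - 1)*(z + 3)*(z^2 + z - 2) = (z - 2)*(z - 1)*(z + 2)*(z + 3)*(z - 1)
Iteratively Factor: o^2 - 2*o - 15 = (o + 3)*(o - 5)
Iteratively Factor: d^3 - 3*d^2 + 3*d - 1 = (d - 1)*(d^2 - 2*d + 1) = (d - 1)^2*(d - 1)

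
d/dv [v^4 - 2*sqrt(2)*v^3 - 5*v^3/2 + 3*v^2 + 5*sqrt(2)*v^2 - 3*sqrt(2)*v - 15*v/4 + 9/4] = 4*v^3 - 6*sqrt(2)*v^2 - 15*v^2/2 + 6*v + 10*sqrt(2)*v - 3*sqrt(2) - 15/4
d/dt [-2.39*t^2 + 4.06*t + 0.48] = 4.06 - 4.78*t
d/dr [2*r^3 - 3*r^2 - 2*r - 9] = 6*r^2 - 6*r - 2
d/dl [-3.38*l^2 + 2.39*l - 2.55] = 2.39 - 6.76*l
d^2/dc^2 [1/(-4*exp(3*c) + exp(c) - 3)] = (-2*(12*exp(2*c) - 1)^2*exp(c) + (36*exp(2*c) - 1)*(4*exp(3*c) - exp(c) + 3))*exp(c)/(4*exp(3*c) - exp(c) + 3)^3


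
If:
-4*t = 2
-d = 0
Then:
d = 0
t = -1/2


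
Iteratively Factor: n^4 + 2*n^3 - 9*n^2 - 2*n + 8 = (n - 1)*(n^3 + 3*n^2 - 6*n - 8) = (n - 1)*(n + 4)*(n^2 - n - 2) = (n - 2)*(n - 1)*(n + 4)*(n + 1)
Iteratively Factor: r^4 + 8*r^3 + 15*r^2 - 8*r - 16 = (r + 1)*(r^3 + 7*r^2 + 8*r - 16) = (r - 1)*(r + 1)*(r^2 + 8*r + 16) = (r - 1)*(r + 1)*(r + 4)*(r + 4)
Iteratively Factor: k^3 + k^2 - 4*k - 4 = (k - 2)*(k^2 + 3*k + 2) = (k - 2)*(k + 2)*(k + 1)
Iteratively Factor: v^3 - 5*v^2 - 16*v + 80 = (v - 5)*(v^2 - 16) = (v - 5)*(v + 4)*(v - 4)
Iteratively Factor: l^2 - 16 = (l - 4)*(l + 4)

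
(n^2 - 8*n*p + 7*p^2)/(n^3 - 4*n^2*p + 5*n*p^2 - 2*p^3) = (n - 7*p)/(n^2 - 3*n*p + 2*p^2)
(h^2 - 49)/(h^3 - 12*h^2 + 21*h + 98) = (h + 7)/(h^2 - 5*h - 14)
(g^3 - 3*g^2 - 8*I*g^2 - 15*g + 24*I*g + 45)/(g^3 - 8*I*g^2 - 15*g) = (g - 3)/g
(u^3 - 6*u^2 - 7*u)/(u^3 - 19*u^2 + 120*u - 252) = u*(u + 1)/(u^2 - 12*u + 36)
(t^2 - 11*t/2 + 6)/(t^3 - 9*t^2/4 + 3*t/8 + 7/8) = 4*(2*t^2 - 11*t + 12)/(8*t^3 - 18*t^2 + 3*t + 7)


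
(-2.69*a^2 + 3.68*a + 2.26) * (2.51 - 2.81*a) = 7.5589*a^3 - 17.0927*a^2 + 2.8862*a + 5.6726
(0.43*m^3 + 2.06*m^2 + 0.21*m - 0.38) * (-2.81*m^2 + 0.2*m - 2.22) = -1.2083*m^5 - 5.7026*m^4 - 1.1327*m^3 - 3.4634*m^2 - 0.5422*m + 0.8436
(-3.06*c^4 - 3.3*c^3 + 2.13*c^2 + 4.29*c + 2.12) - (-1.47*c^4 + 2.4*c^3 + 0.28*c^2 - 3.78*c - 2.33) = -1.59*c^4 - 5.7*c^3 + 1.85*c^2 + 8.07*c + 4.45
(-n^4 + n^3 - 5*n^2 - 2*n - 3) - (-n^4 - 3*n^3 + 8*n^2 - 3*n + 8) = 4*n^3 - 13*n^2 + n - 11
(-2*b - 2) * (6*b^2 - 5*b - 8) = -12*b^3 - 2*b^2 + 26*b + 16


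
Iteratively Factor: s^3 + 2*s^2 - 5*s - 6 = (s + 3)*(s^2 - s - 2) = (s - 2)*(s + 3)*(s + 1)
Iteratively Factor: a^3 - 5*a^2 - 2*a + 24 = (a + 2)*(a^2 - 7*a + 12) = (a - 3)*(a + 2)*(a - 4)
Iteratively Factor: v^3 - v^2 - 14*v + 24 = (v - 3)*(v^2 + 2*v - 8) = (v - 3)*(v + 4)*(v - 2)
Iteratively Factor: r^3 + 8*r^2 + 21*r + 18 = (r + 3)*(r^2 + 5*r + 6) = (r + 3)^2*(r + 2)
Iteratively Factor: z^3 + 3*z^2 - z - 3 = (z + 3)*(z^2 - 1) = (z - 1)*(z + 3)*(z + 1)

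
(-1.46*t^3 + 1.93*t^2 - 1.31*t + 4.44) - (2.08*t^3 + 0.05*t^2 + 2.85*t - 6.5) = -3.54*t^3 + 1.88*t^2 - 4.16*t + 10.94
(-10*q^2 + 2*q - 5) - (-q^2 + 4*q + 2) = -9*q^2 - 2*q - 7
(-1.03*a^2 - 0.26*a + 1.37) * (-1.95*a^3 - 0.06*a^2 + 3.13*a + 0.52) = 2.0085*a^5 + 0.5688*a^4 - 5.8798*a^3 - 1.4316*a^2 + 4.1529*a + 0.7124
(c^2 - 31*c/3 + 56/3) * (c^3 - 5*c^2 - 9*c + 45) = c^5 - 46*c^4/3 + 184*c^3/3 + 134*c^2/3 - 633*c + 840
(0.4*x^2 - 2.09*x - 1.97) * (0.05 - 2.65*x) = -1.06*x^3 + 5.5585*x^2 + 5.116*x - 0.0985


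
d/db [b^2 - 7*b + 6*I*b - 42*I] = 2*b - 7 + 6*I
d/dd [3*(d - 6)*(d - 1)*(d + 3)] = 9*d^2 - 24*d - 45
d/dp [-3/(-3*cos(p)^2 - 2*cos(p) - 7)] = 6*(3*cos(p) + 1)*sin(p)/(3*cos(p)^2 + 2*cos(p) + 7)^2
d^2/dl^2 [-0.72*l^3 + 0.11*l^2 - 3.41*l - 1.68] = 0.22 - 4.32*l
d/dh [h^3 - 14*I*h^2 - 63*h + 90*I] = 3*h^2 - 28*I*h - 63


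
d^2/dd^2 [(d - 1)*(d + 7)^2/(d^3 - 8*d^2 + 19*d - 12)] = 2*(21*d^3 + 111*d^2 - 1533*d + 3133)/(d^6 - 21*d^5 + 183*d^4 - 847*d^3 + 2196*d^2 - 3024*d + 1728)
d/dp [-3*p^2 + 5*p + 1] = 5 - 6*p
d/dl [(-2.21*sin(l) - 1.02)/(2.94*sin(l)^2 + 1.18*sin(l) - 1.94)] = (6.4974*sin(l)^2 + 5.9976*sin(l) + 5.491)*cos(l)/(8.6436*sin(l)^4 + 6.9384*sin(l)^3 - 10.0148*sin(l)^2 - 4.5784*sin(l) + 3.7636)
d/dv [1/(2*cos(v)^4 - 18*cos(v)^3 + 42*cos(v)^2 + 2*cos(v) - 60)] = (4*cos(v)^3 - 27*cos(v)^2 + 42*cos(v) + 1)*sin(v)/(2*(cos(v)^4 - 9*cos(v)^3 + 21*cos(v)^2 + cos(v) - 30)^2)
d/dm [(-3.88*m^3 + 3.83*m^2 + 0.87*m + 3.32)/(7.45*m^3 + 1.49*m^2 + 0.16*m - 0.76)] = (-34.3147*m^4 - 14.2046*m^3 - 66.0391*m^2 - 15.7152*m - 1.1924)/(55.5025*m^6 + 22.201*m^5 + 4.6041*m^4 - 10.8472*m^3 - 2.2392*m^2 - 0.2432*m + 0.5776)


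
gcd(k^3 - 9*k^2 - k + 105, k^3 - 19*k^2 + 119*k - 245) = k^2 - 12*k + 35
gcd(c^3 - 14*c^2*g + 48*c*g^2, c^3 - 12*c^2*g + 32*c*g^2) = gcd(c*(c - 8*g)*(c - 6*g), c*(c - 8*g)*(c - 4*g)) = c^2 - 8*c*g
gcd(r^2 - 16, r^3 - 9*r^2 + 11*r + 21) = 1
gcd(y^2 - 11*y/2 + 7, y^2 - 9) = 1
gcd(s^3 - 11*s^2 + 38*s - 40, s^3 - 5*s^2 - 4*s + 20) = s^2 - 7*s + 10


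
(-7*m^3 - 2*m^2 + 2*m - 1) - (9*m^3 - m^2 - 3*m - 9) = -16*m^3 - m^2 + 5*m + 8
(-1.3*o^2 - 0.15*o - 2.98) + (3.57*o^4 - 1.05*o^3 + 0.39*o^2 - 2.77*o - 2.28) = 3.57*o^4 - 1.05*o^3 - 0.91*o^2 - 2.92*o - 5.26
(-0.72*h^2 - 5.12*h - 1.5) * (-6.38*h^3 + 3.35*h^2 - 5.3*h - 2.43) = 4.5936*h^5 + 30.2536*h^4 - 3.766*h^3 + 23.8606*h^2 + 20.3916*h + 3.645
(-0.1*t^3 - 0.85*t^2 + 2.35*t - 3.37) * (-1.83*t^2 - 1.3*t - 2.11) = 0.183*t^5 + 1.6855*t^4 - 2.9845*t^3 + 4.9056*t^2 - 0.5775*t + 7.1107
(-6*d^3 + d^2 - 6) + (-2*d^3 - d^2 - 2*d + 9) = -8*d^3 - 2*d + 3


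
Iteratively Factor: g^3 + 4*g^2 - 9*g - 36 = (g + 4)*(g^2 - 9) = (g + 3)*(g + 4)*(g - 3)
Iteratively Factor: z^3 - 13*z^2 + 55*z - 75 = (z - 5)*(z^2 - 8*z + 15) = (z - 5)*(z - 3)*(z - 5)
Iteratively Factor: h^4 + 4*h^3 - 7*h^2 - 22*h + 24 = (h - 1)*(h^3 + 5*h^2 - 2*h - 24) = (h - 1)*(h + 4)*(h^2 + h - 6) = (h - 1)*(h + 3)*(h + 4)*(h - 2)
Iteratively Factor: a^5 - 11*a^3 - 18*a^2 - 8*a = (a + 1)*(a^4 - a^3 - 10*a^2 - 8*a) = a*(a + 1)*(a^3 - a^2 - 10*a - 8) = a*(a + 1)^2*(a^2 - 2*a - 8) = a*(a - 4)*(a + 1)^2*(a + 2)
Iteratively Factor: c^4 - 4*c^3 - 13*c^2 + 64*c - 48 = (c - 4)*(c^3 - 13*c + 12) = (c - 4)*(c + 4)*(c^2 - 4*c + 3) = (c - 4)*(c - 3)*(c + 4)*(c - 1)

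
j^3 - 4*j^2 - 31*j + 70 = (j - 7)*(j - 2)*(j + 5)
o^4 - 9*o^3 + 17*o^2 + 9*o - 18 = (o - 6)*(o - 3)*(o - 1)*(o + 1)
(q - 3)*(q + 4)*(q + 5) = q^3 + 6*q^2 - 7*q - 60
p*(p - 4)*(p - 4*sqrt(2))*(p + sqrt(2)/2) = p^4 - 7*sqrt(2)*p^3/2 - 4*p^3 - 4*p^2 + 14*sqrt(2)*p^2 + 16*p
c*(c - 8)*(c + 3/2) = c^3 - 13*c^2/2 - 12*c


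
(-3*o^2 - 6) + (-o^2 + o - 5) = -4*o^2 + o - 11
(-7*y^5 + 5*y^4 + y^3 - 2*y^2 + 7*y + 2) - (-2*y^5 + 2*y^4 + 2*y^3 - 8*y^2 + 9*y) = -5*y^5 + 3*y^4 - y^3 + 6*y^2 - 2*y + 2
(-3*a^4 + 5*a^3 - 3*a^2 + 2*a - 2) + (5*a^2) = -3*a^4 + 5*a^3 + 2*a^2 + 2*a - 2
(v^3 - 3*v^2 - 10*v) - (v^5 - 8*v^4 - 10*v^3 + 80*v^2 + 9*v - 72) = -v^5 + 8*v^4 + 11*v^3 - 83*v^2 - 19*v + 72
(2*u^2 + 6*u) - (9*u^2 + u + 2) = -7*u^2 + 5*u - 2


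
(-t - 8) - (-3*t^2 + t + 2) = 3*t^2 - 2*t - 10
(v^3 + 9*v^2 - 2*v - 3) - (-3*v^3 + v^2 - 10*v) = 4*v^3 + 8*v^2 + 8*v - 3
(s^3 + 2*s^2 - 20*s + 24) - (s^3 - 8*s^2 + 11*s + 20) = 10*s^2 - 31*s + 4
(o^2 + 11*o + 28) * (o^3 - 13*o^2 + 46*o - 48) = o^5 - 2*o^4 - 69*o^3 + 94*o^2 + 760*o - 1344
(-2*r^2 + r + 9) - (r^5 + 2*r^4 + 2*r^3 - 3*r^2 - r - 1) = -r^5 - 2*r^4 - 2*r^3 + r^2 + 2*r + 10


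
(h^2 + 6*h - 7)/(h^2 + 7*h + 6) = (h^2 + 6*h - 7)/(h^2 + 7*h + 6)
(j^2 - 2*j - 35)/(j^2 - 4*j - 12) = (-j^2 + 2*j + 35)/(-j^2 + 4*j + 12)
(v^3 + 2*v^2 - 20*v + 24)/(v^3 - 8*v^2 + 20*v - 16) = (v + 6)/(v - 4)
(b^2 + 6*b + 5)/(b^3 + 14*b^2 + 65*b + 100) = (b + 1)/(b^2 + 9*b + 20)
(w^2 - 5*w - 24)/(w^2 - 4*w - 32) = (w + 3)/(w + 4)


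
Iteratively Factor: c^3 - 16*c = (c + 4)*(c^2 - 4*c) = c*(c + 4)*(c - 4)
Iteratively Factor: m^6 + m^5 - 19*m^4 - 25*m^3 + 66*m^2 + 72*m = (m - 2)*(m^5 + 3*m^4 - 13*m^3 - 51*m^2 - 36*m) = m*(m - 2)*(m^4 + 3*m^3 - 13*m^2 - 51*m - 36) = m*(m - 2)*(m + 3)*(m^3 - 13*m - 12) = m*(m - 2)*(m + 1)*(m + 3)*(m^2 - m - 12) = m*(m - 2)*(m + 1)*(m + 3)^2*(m - 4)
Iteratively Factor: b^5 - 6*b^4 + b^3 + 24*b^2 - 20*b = (b)*(b^4 - 6*b^3 + b^2 + 24*b - 20) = b*(b - 1)*(b^3 - 5*b^2 - 4*b + 20) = b*(b - 1)*(b + 2)*(b^2 - 7*b + 10) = b*(b - 2)*(b - 1)*(b + 2)*(b - 5)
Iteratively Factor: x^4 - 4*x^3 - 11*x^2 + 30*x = (x)*(x^3 - 4*x^2 - 11*x + 30) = x*(x - 2)*(x^2 - 2*x - 15) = x*(x - 2)*(x + 3)*(x - 5)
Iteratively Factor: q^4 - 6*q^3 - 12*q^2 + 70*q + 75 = (q + 3)*(q^3 - 9*q^2 + 15*q + 25) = (q + 1)*(q + 3)*(q^2 - 10*q + 25) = (q - 5)*(q + 1)*(q + 3)*(q - 5)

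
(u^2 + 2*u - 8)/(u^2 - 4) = (u + 4)/(u + 2)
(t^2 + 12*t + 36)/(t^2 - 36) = (t + 6)/(t - 6)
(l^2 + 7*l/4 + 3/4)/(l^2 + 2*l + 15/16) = 4*(l + 1)/(4*l + 5)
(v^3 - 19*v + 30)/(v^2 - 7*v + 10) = (v^2 + 2*v - 15)/(v - 5)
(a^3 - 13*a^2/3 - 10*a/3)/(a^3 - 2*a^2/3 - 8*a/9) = 3*(a - 5)/(3*a - 4)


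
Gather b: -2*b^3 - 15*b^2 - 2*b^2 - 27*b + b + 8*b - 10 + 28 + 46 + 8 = -2*b^3 - 17*b^2 - 18*b + 72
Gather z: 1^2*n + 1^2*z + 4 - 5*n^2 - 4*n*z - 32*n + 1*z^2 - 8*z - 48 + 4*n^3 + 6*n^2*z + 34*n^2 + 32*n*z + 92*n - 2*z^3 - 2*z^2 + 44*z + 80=4*n^3 + 29*n^2 + 61*n - 2*z^3 - z^2 + z*(6*n^2 + 28*n + 37) + 36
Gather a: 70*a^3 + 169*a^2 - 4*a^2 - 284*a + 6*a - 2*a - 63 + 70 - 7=70*a^3 + 165*a^2 - 280*a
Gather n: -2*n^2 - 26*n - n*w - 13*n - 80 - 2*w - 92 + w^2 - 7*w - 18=-2*n^2 + n*(-w - 39) + w^2 - 9*w - 190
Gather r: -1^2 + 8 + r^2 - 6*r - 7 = r^2 - 6*r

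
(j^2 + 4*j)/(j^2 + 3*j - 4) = j/(j - 1)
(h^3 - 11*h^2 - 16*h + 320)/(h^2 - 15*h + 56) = (h^2 - 3*h - 40)/(h - 7)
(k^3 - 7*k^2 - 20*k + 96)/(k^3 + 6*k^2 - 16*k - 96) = (k^2 - 11*k + 24)/(k^2 + 2*k - 24)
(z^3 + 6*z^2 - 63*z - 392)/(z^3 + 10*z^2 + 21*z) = (z^2 - z - 56)/(z*(z + 3))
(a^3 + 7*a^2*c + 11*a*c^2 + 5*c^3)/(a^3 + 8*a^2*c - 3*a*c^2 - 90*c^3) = (a^2 + 2*a*c + c^2)/(a^2 + 3*a*c - 18*c^2)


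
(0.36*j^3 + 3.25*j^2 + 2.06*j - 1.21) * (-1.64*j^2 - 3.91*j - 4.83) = -0.5904*j^5 - 6.7376*j^4 - 17.8247*j^3 - 21.7677*j^2 - 5.2187*j + 5.8443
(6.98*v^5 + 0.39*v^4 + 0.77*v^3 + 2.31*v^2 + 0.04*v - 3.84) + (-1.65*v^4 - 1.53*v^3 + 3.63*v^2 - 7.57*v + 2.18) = 6.98*v^5 - 1.26*v^4 - 0.76*v^3 + 5.94*v^2 - 7.53*v - 1.66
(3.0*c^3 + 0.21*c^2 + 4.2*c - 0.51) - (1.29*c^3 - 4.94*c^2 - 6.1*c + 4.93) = 1.71*c^3 + 5.15*c^2 + 10.3*c - 5.44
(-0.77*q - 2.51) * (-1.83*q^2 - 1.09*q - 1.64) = 1.4091*q^3 + 5.4326*q^2 + 3.9987*q + 4.1164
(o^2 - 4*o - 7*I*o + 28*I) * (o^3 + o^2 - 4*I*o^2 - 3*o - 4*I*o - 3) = o^5 - 3*o^4 - 11*I*o^4 - 35*o^3 + 33*I*o^3 + 93*o^2 + 65*I*o^2 + 124*o - 63*I*o - 84*I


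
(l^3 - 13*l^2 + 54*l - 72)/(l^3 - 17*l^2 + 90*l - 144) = (l - 4)/(l - 8)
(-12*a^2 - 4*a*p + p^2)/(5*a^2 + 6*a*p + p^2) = (-12*a^2 - 4*a*p + p^2)/(5*a^2 + 6*a*p + p^2)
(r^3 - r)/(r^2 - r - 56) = (r^3 - r)/(r^2 - r - 56)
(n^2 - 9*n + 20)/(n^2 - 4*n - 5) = (n - 4)/(n + 1)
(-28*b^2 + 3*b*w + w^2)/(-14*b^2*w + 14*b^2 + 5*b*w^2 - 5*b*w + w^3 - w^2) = (-4*b + w)/(-2*b*w + 2*b + w^2 - w)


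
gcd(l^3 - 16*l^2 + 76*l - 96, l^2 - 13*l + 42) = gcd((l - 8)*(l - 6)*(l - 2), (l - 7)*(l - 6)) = l - 6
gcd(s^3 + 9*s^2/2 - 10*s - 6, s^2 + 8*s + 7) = 1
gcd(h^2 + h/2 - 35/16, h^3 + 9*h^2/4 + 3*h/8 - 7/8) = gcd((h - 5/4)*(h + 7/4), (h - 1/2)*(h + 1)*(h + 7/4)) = h + 7/4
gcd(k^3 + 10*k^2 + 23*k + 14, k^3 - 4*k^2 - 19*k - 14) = k^2 + 3*k + 2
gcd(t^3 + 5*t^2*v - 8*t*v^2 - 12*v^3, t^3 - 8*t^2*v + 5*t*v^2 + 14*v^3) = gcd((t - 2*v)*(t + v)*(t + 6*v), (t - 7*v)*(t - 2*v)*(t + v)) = t^2 - t*v - 2*v^2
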